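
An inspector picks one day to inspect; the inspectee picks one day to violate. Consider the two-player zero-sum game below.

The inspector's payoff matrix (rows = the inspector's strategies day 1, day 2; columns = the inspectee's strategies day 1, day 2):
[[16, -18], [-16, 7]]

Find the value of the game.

Row minima are -18 and -16, so the inspector's maximin is -16; column maxima are 16 and 7, so the inspectee's minimax is 7. These differ, so the equilibrium is in mixed strategies.
Let the inspector play day 1 with probability p. The inspectee is indifferent when 16p − 16(1−p) = −18p + 7(1−p), giving p = 23/57.
Let the inspectee play day 1 with probability q. The inspector is indifferent when 16q − 18(1−q) = −16q + 7(1−q), giving q = 25/57.
The value is 16·(25/57) + (-18)·(32/57) = -176/57.

-176/57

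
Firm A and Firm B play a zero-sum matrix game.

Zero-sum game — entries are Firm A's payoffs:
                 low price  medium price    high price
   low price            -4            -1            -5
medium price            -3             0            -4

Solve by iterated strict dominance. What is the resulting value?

-4

Row low price is strictly dominated by row medium price (-3>-4, 0>-1, -4>-5); eliminate low price.
Column low price is strictly dominated by high price for Firm B (-4<-3); eliminate low price.
Column medium price is strictly dominated by high price for Firm B (-4<0); eliminate medium price.
Only (medium price, high price) remains, with payoff -4.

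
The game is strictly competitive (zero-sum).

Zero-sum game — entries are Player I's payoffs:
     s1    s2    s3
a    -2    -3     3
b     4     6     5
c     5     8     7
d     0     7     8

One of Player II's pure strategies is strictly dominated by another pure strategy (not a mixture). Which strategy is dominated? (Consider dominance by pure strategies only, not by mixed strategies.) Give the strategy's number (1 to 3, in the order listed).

Player II prefers columns that give Player I less. Compare s3 with s1: -2 < 3, 4 < 5, 5 < 7, 0 < 8.
So s1 strictly dominates s3 for Player II; s3 is strictly dominated.

3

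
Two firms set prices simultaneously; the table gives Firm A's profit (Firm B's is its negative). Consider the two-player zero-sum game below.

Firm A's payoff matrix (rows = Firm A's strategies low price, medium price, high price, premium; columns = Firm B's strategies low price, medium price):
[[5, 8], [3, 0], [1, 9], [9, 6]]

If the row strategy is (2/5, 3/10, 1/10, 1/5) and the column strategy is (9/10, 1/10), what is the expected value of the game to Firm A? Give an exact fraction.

97/20

Against (9/10, 1/10), each row's expected payoff is low price: 53/10; medium price: 27/10; high price: 9/5; premium: 87/10.
Taking the (2/5, 3/10, 1/10, 1/5)-weighted average: (2/5)·(53/10) + (3/10)·(27/10) + (1/10)·(9/5) + (1/5)·(87/10) = 97/20.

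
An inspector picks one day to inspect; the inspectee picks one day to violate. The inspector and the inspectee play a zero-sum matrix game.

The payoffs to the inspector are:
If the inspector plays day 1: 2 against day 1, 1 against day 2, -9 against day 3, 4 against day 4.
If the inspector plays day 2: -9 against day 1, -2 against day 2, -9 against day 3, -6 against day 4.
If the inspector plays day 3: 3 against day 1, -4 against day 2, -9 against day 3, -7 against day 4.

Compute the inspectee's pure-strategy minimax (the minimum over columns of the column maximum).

The worst case (largest entry) in each column is day 1: 3, day 2: 1, day 3: -9, day 4: 4.
The best (smallest) of these is -9.

-9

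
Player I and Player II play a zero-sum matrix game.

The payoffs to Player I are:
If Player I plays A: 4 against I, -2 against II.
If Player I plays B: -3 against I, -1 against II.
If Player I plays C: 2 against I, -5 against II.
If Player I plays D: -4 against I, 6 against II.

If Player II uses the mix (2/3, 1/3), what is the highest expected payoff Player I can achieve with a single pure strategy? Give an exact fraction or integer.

A: (4)·(2/3) + (-2)·(1/3) = 2.
B: (-3)·(2/3) + (-1)·(1/3) = -7/3.
C: (2)·(2/3) + (-5)·(1/3) = -1/3.
D: (-4)·(2/3) + (6)·(1/3) = -2/3.
The best pure response is A with expected payoff 2.

2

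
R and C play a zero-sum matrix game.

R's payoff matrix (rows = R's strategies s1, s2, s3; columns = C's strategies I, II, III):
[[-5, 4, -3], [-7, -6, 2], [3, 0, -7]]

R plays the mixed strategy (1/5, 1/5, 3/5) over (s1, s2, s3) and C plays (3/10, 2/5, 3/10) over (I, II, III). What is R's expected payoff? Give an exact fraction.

Against (3/10, 2/5, 3/10), each row's expected payoff is s1: -4/5; s2: -39/10; s3: -6/5.
Taking the (1/5, 1/5, 3/5)-weighted average: (1/5)·(-4/5) + (1/5)·(-39/10) + (3/5)·(-6/5) = -83/50.

-83/50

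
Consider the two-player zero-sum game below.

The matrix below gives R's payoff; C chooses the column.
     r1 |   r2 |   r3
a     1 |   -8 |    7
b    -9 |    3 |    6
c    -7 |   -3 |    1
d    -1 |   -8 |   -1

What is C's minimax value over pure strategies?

The worst case (largest entry) in each column is r1: 1, r2: 3, r3: 7.
The best (smallest) of these is 1.

1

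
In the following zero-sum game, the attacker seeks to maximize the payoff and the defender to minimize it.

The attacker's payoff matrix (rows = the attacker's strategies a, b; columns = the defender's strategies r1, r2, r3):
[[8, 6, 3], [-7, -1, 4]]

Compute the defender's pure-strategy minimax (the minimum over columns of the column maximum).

The worst case (largest entry) in each column is r1: 8, r2: 6, r3: 4.
The best (smallest) of these is 4.

4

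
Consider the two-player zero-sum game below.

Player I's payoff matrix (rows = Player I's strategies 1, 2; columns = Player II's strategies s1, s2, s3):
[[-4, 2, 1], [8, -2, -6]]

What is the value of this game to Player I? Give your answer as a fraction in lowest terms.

-16/19

Column s2 is strictly dominated by s3 for Player II (it gives Player I more in every row).
The remaining 2×2 game on (1, 2) × (s1, s3) has no saddle point. Let Player I play 1 with probability p; indifference gives −4p + 8(1−p) = p − 6(1−p), so p = 14/19.
Similarly Player II's optimal q on s1 is 7/19, and the value is -4·(7/19) + (1)·(12/19) = -16/19.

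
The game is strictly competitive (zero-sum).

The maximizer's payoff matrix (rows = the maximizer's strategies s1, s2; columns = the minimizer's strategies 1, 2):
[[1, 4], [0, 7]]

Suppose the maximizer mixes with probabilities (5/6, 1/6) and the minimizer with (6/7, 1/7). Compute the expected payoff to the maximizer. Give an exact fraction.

Against (6/7, 1/7), each row's expected payoff is s1: 10/7; s2: 1.
Taking the (5/6, 1/6)-weighted average: (5/6)·(10/7) + (1/6)·(1) = 19/14.

19/14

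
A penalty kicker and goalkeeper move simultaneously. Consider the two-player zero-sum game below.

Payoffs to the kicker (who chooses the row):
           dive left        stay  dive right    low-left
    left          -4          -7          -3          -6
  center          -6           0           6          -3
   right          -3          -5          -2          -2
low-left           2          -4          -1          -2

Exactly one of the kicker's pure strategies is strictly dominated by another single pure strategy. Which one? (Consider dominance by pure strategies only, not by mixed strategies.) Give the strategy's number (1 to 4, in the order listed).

1

Compare left with right: -3 > -4, -5 > -7, -2 > -3, -2 > -6.
So right strictly dominates left for the kicker; left is strictly dominated.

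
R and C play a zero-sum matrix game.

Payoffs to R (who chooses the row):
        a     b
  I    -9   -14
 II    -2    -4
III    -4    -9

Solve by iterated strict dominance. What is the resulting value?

-4

Row I is strictly dominated by row II (-2>-9, -4>-14); eliminate I.
Row III is strictly dominated by row II (-2>-4, -4>-9); eliminate III.
Column a is strictly dominated by b for C (-4<-2); eliminate a.
Only (II, b) remains, with payoff -4.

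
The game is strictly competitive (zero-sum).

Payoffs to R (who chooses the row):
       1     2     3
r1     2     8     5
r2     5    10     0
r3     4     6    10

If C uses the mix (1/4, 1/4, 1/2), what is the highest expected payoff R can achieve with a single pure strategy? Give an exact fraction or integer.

r1: (2)·(1/4) + (8)·(1/4) + (5)·(1/2) = 5.
r2: (5)·(1/4) + (10)·(1/4) + (0)·(1/2) = 15/4.
r3: (4)·(1/4) + (6)·(1/4) + (10)·(1/2) = 15/2.
The best pure response is r3 with expected payoff 15/2.

15/2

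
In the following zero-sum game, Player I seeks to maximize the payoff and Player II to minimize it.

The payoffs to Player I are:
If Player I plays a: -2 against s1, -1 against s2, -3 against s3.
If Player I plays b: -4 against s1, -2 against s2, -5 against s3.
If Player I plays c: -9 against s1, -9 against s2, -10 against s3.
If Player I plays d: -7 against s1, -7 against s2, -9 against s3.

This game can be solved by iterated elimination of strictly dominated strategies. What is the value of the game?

-3

Row b is strictly dominated by row a (-2>-4, -1>-2, -3>-5); eliminate b.
Row d is strictly dominated by row a (-2>-7, -1>-7, -3>-9); eliminate d.
Column s2 is strictly dominated by s3 for Player II (-3<-1, -10<-9); eliminate s2.
Column s1 is strictly dominated by s3 for Player II (-3<-2, -10<-9); eliminate s1.
Row c is strictly dominated by row a (-3>-10); eliminate c.
Only (a, s3) remains, with payoff -3.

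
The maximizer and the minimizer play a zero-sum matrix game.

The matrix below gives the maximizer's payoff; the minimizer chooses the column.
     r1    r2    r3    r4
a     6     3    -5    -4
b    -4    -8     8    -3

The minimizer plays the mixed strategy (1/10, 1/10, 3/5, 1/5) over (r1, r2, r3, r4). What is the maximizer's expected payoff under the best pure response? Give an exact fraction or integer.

a: (6)·(1/10) + (3)·(1/10) + (-5)·(3/5) + (-4)·(1/5) = -29/10.
b: (-4)·(1/10) + (-8)·(1/10) + (8)·(3/5) + (-3)·(1/5) = 3.
The best pure response is b with expected payoff 3.

3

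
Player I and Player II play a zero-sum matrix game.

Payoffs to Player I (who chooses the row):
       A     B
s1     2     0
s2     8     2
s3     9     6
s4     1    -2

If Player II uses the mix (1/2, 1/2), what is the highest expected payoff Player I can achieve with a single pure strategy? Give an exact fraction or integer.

s1: (2)·(1/2) + (0)·(1/2) = 1.
s2: (8)·(1/2) + (2)·(1/2) = 5.
s3: (9)·(1/2) + (6)·(1/2) = 15/2.
s4: (1)·(1/2) + (-2)·(1/2) = -1/2.
The best pure response is s3 with expected payoff 15/2.

15/2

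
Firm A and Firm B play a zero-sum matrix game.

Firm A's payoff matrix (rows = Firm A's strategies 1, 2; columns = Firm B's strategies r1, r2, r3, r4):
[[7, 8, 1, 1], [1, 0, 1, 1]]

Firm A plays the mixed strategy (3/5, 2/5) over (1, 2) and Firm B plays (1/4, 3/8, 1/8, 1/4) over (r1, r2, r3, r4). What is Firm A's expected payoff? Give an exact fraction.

Against (1/4, 3/8, 1/8, 1/4), each row's expected payoff is 1: 41/8; 2: 5/8.
Taking the (3/5, 2/5)-weighted average: (3/5)·(41/8) + (2/5)·(5/8) = 133/40.

133/40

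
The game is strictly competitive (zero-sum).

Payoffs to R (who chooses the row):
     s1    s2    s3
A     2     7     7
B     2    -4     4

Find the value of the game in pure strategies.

Row minima: 2, -4 → R's maximin is 2.
Column maxima: 2, 7, 7 → C's minimax is 2.
They coincide at (A, s1), so the value is 2.

2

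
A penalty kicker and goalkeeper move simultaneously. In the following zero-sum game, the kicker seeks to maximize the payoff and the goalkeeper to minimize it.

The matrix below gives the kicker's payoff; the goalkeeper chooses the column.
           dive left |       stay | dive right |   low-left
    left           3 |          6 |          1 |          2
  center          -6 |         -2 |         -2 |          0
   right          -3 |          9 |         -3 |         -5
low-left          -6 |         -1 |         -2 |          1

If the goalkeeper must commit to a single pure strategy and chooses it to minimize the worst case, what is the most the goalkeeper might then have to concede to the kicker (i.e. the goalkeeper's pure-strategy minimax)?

The worst case (largest entry) in each column is dive left: 3, stay: 9, dive right: 1, low-left: 2.
The best (smallest) of these is 1.

1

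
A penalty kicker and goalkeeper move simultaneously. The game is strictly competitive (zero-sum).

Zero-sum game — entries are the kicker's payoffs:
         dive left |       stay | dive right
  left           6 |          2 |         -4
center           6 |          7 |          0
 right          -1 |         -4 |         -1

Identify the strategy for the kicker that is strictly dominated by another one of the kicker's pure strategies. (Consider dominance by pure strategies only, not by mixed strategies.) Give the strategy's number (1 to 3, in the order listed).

Compare right with center: 6 > -1, 7 > -4, 0 > -1.
So center strictly dominates right for the kicker; right is strictly dominated.

3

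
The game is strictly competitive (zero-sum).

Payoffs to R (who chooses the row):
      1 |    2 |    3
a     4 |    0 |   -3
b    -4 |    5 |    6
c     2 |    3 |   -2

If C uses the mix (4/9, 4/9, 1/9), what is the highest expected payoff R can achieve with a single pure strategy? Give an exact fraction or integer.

2

a: (4)·(4/9) + (0)·(4/9) + (-3)·(1/9) = 13/9.
b: (-4)·(4/9) + (5)·(4/9) + (6)·(1/9) = 10/9.
c: (2)·(4/9) + (3)·(4/9) + (-2)·(1/9) = 2.
The best pure response is c with expected payoff 2.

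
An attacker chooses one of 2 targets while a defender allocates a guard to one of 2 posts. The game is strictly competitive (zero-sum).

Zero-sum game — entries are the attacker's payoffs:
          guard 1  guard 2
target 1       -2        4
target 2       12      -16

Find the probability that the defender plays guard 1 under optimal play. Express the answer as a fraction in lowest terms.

Row minima are -2 and -16, so the attacker's maximin is -2; column maxima are 12 and 4, so the defender's minimax is 4. These differ, so the equilibrium is in mixed strategies.
Let the defender play guard 1 with probability q. The attacker is indifferent when −2q + 4(1−q) = 12q − 16(1−q), giving q = 10/17.

10/17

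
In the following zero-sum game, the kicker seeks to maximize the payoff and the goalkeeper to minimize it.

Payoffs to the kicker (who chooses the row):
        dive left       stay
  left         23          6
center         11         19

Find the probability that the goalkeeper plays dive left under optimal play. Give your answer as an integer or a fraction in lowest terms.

13/25

Row minima are 6 and 11, so the kicker's maximin is 11; column maxima are 23 and 19, so the goalkeeper's minimax is 19. These differ, so the equilibrium is in mixed strategies.
Let the goalkeeper play dive left with probability q. The kicker is indifferent when 23q + 6(1−q) = 11q + 19(1−q), giving q = 13/25.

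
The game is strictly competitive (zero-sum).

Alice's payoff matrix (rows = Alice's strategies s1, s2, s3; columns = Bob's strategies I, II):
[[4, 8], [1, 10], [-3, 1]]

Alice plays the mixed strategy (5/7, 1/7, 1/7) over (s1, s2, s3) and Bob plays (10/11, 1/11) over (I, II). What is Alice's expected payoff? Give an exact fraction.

3

Against (10/11, 1/11), each row's expected payoff is s1: 48/11; s2: 20/11; s3: -29/11.
Taking the (5/7, 1/7, 1/7)-weighted average: (5/7)·(48/11) + (1/7)·(20/11) + (1/7)·(-29/11) = 3.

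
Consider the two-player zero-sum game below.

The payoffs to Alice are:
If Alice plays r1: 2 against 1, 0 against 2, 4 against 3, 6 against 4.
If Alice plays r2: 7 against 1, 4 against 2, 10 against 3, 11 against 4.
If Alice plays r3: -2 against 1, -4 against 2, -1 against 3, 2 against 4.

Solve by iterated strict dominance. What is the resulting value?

Row r3 is strictly dominated by row r1 (2>-2, 0>-4, 4>-1, 6>2); eliminate r3.
Column 4 is strictly dominated by 1 for Bob (2<6, 7<11); eliminate 4.
Column 3 is strictly dominated by 1 for Bob (2<4, 7<10); eliminate 3.
Column 1 is strictly dominated by 2 for Bob (0<2, 4<7); eliminate 1.
Row r1 is strictly dominated by row r2 (4>0); eliminate r1.
Only (r2, 2) remains, with payoff 4.

4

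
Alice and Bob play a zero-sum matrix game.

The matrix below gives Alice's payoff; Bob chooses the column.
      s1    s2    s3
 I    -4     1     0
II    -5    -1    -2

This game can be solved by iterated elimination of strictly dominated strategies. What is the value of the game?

Column s3 is strictly dominated by s1 for Bob (-4<0, -5<-2); eliminate s3.
Row II is strictly dominated by row I (-4>-5, 1>-1); eliminate II.
Column s2 is strictly dominated by s1 for Bob (-4<1); eliminate s2.
Only (I, s1) remains, with payoff -4.

-4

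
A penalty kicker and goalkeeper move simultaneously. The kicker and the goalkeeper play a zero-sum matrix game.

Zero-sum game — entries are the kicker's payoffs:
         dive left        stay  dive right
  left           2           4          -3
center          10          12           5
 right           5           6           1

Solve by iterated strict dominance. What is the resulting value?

5

Row right is strictly dominated by row center (10>5, 12>6, 5>1); eliminate right.
Row left is strictly dominated by row center (10>2, 12>4, 5>-3); eliminate left.
Column dive left is strictly dominated by dive right for the goalkeeper (5<10); eliminate dive left.
Column stay is strictly dominated by dive right for the goalkeeper (5<12); eliminate stay.
Only (center, dive right) remains, with payoff 5.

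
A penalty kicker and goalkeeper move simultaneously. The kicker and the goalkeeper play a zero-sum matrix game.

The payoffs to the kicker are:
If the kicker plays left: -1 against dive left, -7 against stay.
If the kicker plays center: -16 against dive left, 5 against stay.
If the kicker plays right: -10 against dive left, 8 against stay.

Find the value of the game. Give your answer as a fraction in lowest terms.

-13/4

Row center is strictly dominated by row right, so the kicker never plays it.
The remaining 2×2 game on (left, right) × (dive left, stay) has no saddle point. Let the kicker play left with probability p; indifference gives −p − 10(1−p) = −7p + 8(1−p), so p = 3/4.
Similarly the goalkeeper's optimal q on dive left is 5/8, and the value is -1·(5/8) + (-7)·(3/8) = -13/4.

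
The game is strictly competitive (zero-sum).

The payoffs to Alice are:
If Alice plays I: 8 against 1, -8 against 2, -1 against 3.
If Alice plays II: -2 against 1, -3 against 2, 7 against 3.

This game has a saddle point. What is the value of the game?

Row minima: -8, -3 → Alice's maximin is -3.
Column maxima: 8, -3, 7 → Bob's minimax is -3.
They coincide at (II, 2), so the value is -3.

-3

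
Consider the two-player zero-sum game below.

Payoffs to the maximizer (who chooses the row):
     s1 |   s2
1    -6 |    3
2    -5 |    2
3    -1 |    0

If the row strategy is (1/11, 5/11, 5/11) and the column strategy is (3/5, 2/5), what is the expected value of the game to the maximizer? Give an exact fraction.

-82/55

Against (3/5, 2/5), each row's expected payoff is 1: -12/5; 2: -11/5; 3: -3/5.
Taking the (1/11, 5/11, 5/11)-weighted average: (1/11)·(-12/5) + (5/11)·(-11/5) + (5/11)·(-3/5) = -82/55.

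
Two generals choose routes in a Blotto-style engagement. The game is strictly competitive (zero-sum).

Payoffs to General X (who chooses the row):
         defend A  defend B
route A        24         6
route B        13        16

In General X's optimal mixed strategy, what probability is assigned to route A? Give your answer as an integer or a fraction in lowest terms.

1/7

Row minima are 6 and 13, so General X's maximin is 13; column maxima are 24 and 16, so General Y's minimax is 16. These differ, so the equilibrium is in mixed strategies.
Let General X play route A with probability p. General Y is indifferent when 24p + 13(1−p) = 6p + 16(1−p), giving p = 1/7.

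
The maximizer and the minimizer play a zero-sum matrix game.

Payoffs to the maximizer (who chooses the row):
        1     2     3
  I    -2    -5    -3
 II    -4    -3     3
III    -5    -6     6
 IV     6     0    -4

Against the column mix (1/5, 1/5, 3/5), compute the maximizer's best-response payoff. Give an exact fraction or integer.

I: (-2)·(1/5) + (-5)·(1/5) + (-3)·(3/5) = -16/5.
II: (-4)·(1/5) + (-3)·(1/5) + (3)·(3/5) = 2/5.
III: (-5)·(1/5) + (-6)·(1/5) + (6)·(3/5) = 7/5.
IV: (6)·(1/5) + (0)·(1/5) + (-4)·(3/5) = -6/5.
The best pure response is III with expected payoff 7/5.

7/5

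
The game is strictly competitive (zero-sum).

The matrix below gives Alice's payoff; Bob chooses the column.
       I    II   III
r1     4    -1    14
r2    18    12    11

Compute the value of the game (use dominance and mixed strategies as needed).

179/16

Column I is strictly dominated by II for Bob (it gives Alice more in every row).
The remaining 2×2 game on (r1, r2) × (II, III) has no saddle point. Let Alice play r1 with probability p; indifference gives −p + 12(1−p) = 14p + 11(1−p), so p = 1/16.
Similarly Bob's optimal q on II is 3/16, and the value is -1·(3/16) + (14)·(13/16) = 179/16.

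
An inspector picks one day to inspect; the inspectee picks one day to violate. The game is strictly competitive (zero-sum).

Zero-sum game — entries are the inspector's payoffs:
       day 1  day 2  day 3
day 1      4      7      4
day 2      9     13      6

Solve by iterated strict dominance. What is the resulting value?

6

Column day 2 is strictly dominated by day 1 for the inspectee (4<7, 9<13); eliminate day 2.
Row day 1 is strictly dominated by row day 2 (9>4, 6>4); eliminate day 1.
Column day 1 is strictly dominated by day 3 for the inspectee (6<9); eliminate day 1.
Only (day 2, day 3) remains, with payoff 6.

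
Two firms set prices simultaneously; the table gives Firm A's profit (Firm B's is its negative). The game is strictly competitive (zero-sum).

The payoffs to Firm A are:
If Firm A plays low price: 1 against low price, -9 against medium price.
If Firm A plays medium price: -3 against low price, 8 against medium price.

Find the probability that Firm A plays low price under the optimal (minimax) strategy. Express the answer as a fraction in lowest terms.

11/21

Row minima are -9 and -3, so Firm A's maximin is -3; column maxima are 1 and 8, so Firm B's minimax is 1. These differ, so the equilibrium is in mixed strategies.
Let Firm A play low price with probability p. Firm B is indifferent when p − 3(1−p) = −9p + 8(1−p), giving p = 11/21.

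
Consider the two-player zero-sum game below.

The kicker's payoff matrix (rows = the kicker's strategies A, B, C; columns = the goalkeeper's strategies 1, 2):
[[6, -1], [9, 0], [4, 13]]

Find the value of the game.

13/2

Row A is strictly dominated by row B, so the kicker never plays it.
The remaining 2×2 game on (B, C) × (1, 2) has no saddle point. Let the kicker play B with probability p; indifference gives 9p + 4(1−p) = 13(1−p), so p = 1/2.
Similarly the goalkeeper's optimal q on 1 is 13/18, and the value is 9·(13/18) + (0)·(5/18) = 13/2.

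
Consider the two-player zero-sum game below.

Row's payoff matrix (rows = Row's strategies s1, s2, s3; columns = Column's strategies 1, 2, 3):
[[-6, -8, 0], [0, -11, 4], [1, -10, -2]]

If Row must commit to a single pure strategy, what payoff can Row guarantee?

-8

The worst-case payoff for each row is s1: -8, s2: -11, s3: -10.
The best of these is -8.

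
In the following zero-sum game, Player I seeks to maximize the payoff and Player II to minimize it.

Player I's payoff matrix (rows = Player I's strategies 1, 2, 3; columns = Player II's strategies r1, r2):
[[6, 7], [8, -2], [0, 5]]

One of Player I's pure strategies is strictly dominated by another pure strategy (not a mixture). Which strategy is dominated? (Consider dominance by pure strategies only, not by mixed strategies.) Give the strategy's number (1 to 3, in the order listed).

3

Compare 3 with 1: 6 > 0, 7 > 5.
So 1 strictly dominates 3 for Player I; 3 is strictly dominated.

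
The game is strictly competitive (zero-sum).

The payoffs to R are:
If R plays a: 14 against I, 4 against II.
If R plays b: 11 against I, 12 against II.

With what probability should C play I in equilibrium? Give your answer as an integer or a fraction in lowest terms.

8/11

Row minima are 4 and 11, so R's maximin is 11; column maxima are 14 and 12, so C's minimax is 12. These differ, so the equilibrium is in mixed strategies.
Let C play I with probability q. R is indifferent when 14q + 4(1−q) = 11q + 12(1−q), giving q = 8/11.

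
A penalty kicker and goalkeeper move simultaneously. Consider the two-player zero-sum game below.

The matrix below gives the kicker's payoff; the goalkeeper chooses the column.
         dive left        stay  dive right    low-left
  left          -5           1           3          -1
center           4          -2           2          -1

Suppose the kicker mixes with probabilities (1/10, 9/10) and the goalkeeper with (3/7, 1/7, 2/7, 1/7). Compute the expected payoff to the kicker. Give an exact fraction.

Against (3/7, 1/7, 2/7, 1/7), each row's expected payoff is left: -9/7; center: 13/7.
Taking the (1/10, 9/10)-weighted average: (1/10)·(-9/7) + (9/10)·(13/7) = 54/35.

54/35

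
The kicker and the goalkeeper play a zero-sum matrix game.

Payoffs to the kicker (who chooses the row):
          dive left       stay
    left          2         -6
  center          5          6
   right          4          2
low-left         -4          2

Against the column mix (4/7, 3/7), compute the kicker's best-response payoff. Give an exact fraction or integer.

38/7

left: (2)·(4/7) + (-6)·(3/7) = -10/7.
center: (5)·(4/7) + (6)·(3/7) = 38/7.
right: (4)·(4/7) + (2)·(3/7) = 22/7.
low-left: (-4)·(4/7) + (2)·(3/7) = -10/7.
The best pure response is center with expected payoff 38/7.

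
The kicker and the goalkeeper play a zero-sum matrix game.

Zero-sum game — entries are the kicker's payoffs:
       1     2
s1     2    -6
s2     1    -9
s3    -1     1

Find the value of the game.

-2/5

Row s2 is strictly dominated by row s1, so the kicker never plays it.
The remaining 2×2 game on (s1, s3) × (1, 2) has no saddle point. Let the kicker play s1 with probability p; indifference gives 2p − (1−p) = −6p + (1−p), so p = 1/5.
Similarly the goalkeeper's optimal q on 1 is 7/10, and the value is 2·(7/10) + (-6)·(3/10) = -2/5.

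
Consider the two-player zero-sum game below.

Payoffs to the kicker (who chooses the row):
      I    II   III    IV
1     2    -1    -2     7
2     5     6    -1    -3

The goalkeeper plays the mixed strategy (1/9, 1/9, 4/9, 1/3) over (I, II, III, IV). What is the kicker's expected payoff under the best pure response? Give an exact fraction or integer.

14/9

1: (2)·(1/9) + (-1)·(1/9) + (-2)·(4/9) + (7)·(1/3) = 14/9.
2: (5)·(1/9) + (6)·(1/9) + (-1)·(4/9) + (-3)·(1/3) = -2/9.
The best pure response is 1 with expected payoff 14/9.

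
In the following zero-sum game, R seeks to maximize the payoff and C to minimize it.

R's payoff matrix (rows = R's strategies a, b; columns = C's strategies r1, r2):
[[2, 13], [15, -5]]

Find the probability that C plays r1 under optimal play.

Row minima are 2 and -5, so R's maximin is 2; column maxima are 15 and 13, so C's minimax is 13. These differ, so the equilibrium is in mixed strategies.
Let C play r1 with probability q. R is indifferent when 2q + 13(1−q) = 15q − 5(1−q), giving q = 18/31.

18/31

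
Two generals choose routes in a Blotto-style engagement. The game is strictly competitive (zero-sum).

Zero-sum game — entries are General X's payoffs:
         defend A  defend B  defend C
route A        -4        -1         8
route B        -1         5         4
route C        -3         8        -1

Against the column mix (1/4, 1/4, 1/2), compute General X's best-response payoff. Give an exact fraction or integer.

route A: (-4)·(1/4) + (-1)·(1/4) + (8)·(1/2) = 11/4.
route B: (-1)·(1/4) + (5)·(1/4) + (4)·(1/2) = 3.
route C: (-3)·(1/4) + (8)·(1/4) + (-1)·(1/2) = 3/4.
The best pure response is route B with expected payoff 3.

3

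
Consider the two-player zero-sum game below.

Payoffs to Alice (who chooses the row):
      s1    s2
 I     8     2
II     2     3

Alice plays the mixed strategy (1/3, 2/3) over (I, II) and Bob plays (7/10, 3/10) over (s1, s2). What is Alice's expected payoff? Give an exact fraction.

18/5

Against (7/10, 3/10), each row's expected payoff is I: 31/5; II: 23/10.
Taking the (1/3, 2/3)-weighted average: (1/3)·(31/5) + (2/3)·(23/10) = 18/5.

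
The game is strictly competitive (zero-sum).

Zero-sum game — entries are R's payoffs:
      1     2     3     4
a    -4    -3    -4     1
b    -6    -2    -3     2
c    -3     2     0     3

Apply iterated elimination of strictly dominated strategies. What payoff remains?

Row b is strictly dominated by row c (-3>-6, 2>-2, 0>-3, 3>2); eliminate b.
Row a is strictly dominated by row c (-3>-4, 2>-3, 0>-4, 3>1); eliminate a.
Column 2 is strictly dominated by 1 for C (-3<2); eliminate 2.
Column 4 is strictly dominated by 1 for C (-3<3); eliminate 4.
Column 3 is strictly dominated by 1 for C (-3<0); eliminate 3.
Only (c, 1) remains, with payoff -3.

-3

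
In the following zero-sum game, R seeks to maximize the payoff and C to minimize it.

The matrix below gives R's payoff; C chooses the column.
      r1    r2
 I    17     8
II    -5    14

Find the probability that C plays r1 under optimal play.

3/14

Row minima are 8 and -5, so R's maximin is 8; column maxima are 17 and 14, so C's minimax is 14. These differ, so the equilibrium is in mixed strategies.
Let C play r1 with probability q. R is indifferent when 17q + 8(1−q) = −5q + 14(1−q), giving q = 3/14.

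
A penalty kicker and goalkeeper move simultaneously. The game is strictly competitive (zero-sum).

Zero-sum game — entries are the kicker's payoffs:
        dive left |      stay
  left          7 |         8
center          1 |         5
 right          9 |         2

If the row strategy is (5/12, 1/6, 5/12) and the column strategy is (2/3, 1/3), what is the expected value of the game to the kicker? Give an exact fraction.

56/9

Against (2/3, 1/3), each row's expected payoff is left: 22/3; center: 7/3; right: 20/3.
Taking the (5/12, 1/6, 5/12)-weighted average: (5/12)·(22/3) + (1/6)·(7/3) + (5/12)·(20/3) = 56/9.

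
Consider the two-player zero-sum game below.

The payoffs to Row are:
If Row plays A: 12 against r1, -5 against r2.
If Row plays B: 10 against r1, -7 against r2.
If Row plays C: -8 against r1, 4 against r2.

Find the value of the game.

Row B is strictly dominated by row A, so Row never plays it.
The remaining 2×2 game on (A, C) × (r1, r2) has no saddle point. Let Row play A with probability p; indifference gives 12p − 8(1−p) = −5p + 4(1−p), so p = 12/29.
Similarly Column's optimal q on r1 is 9/29, and the value is 12·(9/29) + (-5)·(20/29) = 8/29.

8/29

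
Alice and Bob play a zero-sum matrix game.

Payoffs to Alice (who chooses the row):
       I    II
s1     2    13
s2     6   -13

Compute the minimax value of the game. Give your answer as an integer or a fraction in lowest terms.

52/15

Row minima are 2 and -13, so Alice's maximin is 2; column maxima are 6 and 13, so Bob's minimax is 6. These differ, so the equilibrium is in mixed strategies.
Let Alice play s1 with probability p. Bob is indifferent when 2p + 6(1−p) = 13p − 13(1−p), giving p = 19/30.
Let Bob play I with probability q. Alice is indifferent when 2q + 13(1−q) = 6q − 13(1−q), giving q = 13/15.
The value is 2·(13/15) + (13)·(2/15) = 52/15.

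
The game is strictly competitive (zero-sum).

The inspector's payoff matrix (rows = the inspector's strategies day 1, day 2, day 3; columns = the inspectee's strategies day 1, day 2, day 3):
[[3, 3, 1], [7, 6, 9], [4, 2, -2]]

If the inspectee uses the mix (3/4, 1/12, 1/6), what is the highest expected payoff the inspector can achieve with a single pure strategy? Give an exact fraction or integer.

29/4

day 1: (3)·(3/4) + (3)·(1/12) + (1)·(1/6) = 8/3.
day 2: (7)·(3/4) + (6)·(1/12) + (9)·(1/6) = 29/4.
day 3: (4)·(3/4) + (2)·(1/12) + (-2)·(1/6) = 17/6.
The best pure response is day 2 with expected payoff 29/4.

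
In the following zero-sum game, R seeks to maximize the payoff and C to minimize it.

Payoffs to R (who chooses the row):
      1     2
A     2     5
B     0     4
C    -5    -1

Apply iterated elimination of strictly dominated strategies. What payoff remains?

Row C is strictly dominated by row A (2>-5, 5>-1); eliminate C.
Row B is strictly dominated by row A (2>0, 5>4); eliminate B.
Column 2 is strictly dominated by 1 for C (2<5); eliminate 2.
Only (A, 1) remains, with payoff 2.

2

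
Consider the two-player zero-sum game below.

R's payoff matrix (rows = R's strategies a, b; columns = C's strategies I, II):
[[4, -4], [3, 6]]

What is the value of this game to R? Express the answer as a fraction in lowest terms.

Row minima are -4 and 3, so R's maximin is 3; column maxima are 4 and 6, so C's minimax is 4. These differ, so the equilibrium is in mixed strategies.
Let R play a with probability p. C is indifferent when 4p + 3(1−p) = −4p + 6(1−p), giving p = 3/11.
Let C play I with probability q. R is indifferent when 4q − 4(1−q) = 3q + 6(1−q), giving q = 10/11.
The value is 4·(10/11) + (-4)·(1/11) = 36/11.

36/11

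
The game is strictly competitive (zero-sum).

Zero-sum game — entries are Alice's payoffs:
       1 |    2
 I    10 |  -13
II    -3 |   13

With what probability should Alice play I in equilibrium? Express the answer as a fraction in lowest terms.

16/39

Row minima are -13 and -3, so Alice's maximin is -3; column maxima are 10 and 13, so Bob's minimax is 10. These differ, so the equilibrium is in mixed strategies.
Let Alice play I with probability p. Bob is indifferent when 10p − 3(1−p) = −13p + 13(1−p), giving p = 16/39.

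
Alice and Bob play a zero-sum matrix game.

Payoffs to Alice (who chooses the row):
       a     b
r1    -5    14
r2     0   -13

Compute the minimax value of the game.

Row minima are -5 and -13, so Alice's maximin is -5; column maxima are 0 and 14, so Bob's minimax is 0. These differ, so the equilibrium is in mixed strategies.
Let Alice play r1 with probability p. Bob is indifferent when −5p = 14p − 13(1−p), giving p = 13/32.
Let Bob play a with probability q. Alice is indifferent when −5q + 14(1−q) = −13(1−q), giving q = 27/32.
The value is -5·(27/32) + (14)·(5/32) = -65/32.

-65/32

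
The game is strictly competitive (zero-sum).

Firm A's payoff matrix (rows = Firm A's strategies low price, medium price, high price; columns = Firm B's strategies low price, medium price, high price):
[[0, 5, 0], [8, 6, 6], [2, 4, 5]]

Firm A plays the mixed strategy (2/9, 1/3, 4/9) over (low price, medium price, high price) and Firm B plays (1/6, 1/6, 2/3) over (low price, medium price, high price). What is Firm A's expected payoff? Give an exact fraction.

Against (1/6, 1/6, 2/3), each row's expected payoff is low price: 5/6; medium price: 19/3; high price: 13/3.
Taking the (2/9, 1/3, 4/9)-weighted average: (2/9)·(5/6) + (1/3)·(19/3) + (4/9)·(13/3) = 38/9.

38/9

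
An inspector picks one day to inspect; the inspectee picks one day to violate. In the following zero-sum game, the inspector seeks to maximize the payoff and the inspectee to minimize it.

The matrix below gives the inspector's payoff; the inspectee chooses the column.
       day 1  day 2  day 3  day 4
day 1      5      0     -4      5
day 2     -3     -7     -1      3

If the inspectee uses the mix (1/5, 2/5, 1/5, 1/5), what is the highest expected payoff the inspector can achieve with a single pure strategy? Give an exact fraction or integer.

6/5

day 1: (5)·(1/5) + (0)·(2/5) + (-4)·(1/5) + (5)·(1/5) = 6/5.
day 2: (-3)·(1/5) + (-7)·(2/5) + (-1)·(1/5) + (3)·(1/5) = -3.
The best pure response is day 1 with expected payoff 6/5.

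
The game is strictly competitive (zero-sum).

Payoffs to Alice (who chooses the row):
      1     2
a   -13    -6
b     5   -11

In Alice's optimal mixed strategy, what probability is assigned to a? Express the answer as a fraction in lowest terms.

Row minima are -13 and -11, so Alice's maximin is -11; column maxima are 5 and -6, so Bob's minimax is -6. These differ, so the equilibrium is in mixed strategies.
Let Alice play a with probability p. Bob is indifferent when −13p + 5(1−p) = −6p − 11(1−p), giving p = 16/23.

16/23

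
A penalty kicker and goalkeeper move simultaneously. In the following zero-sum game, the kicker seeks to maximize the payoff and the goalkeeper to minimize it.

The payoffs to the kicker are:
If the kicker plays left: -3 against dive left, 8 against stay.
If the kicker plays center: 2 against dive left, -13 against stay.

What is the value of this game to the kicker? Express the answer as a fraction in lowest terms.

-23/26

Row minima are -3 and -13, so the kicker's maximin is -3; column maxima are 2 and 8, so the goalkeeper's minimax is 2. These differ, so the equilibrium is in mixed strategies.
Let the kicker play left with probability p. The goalkeeper is indifferent when −3p + 2(1−p) = 8p − 13(1−p), giving p = 15/26.
Let the goalkeeper play dive left with probability q. The kicker is indifferent when −3q + 8(1−q) = 2q − 13(1−q), giving q = 21/26.
The value is -3·(21/26) + (8)·(5/26) = -23/26.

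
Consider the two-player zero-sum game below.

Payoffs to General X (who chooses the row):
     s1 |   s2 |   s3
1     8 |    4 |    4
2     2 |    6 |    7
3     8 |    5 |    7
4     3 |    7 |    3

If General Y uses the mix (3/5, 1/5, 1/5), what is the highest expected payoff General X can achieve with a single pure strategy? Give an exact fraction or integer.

36/5

1: (8)·(3/5) + (4)·(1/5) + (4)·(1/5) = 32/5.
2: (2)·(3/5) + (6)·(1/5) + (7)·(1/5) = 19/5.
3: (8)·(3/5) + (5)·(1/5) + (7)·(1/5) = 36/5.
4: (3)·(3/5) + (7)·(1/5) + (3)·(1/5) = 19/5.
The best pure response is 3 with expected payoff 36/5.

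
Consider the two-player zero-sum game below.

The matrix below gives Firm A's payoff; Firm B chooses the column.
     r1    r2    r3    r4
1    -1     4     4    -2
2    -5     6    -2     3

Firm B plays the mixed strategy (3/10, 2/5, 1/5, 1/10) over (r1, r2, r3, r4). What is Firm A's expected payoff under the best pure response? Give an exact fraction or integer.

19/10

1: (-1)·(3/10) + (4)·(2/5) + (4)·(1/5) + (-2)·(1/10) = 19/10.
2: (-5)·(3/10) + (6)·(2/5) + (-2)·(1/5) + (3)·(1/10) = 4/5.
The best pure response is 1 with expected payoff 19/10.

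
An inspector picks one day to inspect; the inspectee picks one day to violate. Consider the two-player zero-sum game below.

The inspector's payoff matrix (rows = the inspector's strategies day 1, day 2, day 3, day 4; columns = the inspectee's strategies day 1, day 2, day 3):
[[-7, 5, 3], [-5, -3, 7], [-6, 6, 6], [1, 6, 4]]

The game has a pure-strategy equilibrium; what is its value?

1

Row minima: -7, -5, -6, 1 → the inspector's maximin is 1.
Column maxima: 1, 6, 7 → the inspectee's minimax is 1.
They coincide at (day 4, day 1), so the value is 1.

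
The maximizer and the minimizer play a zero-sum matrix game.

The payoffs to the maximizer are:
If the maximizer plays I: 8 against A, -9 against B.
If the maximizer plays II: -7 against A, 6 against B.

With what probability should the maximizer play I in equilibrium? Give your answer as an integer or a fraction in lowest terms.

Row minima are -9 and -7, so the maximizer's maximin is -7; column maxima are 8 and 6, so the minimizer's minimax is 6. These differ, so the equilibrium is in mixed strategies.
Let the maximizer play I with probability p. The minimizer is indifferent when 8p − 7(1−p) = −9p + 6(1−p), giving p = 13/30.

13/30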